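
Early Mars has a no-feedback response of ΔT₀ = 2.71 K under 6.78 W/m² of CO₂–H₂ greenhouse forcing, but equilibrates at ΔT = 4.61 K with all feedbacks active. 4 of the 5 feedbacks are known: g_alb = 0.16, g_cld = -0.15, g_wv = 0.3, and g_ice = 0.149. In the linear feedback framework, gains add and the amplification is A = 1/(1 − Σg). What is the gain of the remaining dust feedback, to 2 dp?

-0.05

Amplification A = ΔT/ΔT₀ = 4.61/2.71 = 1.701.
Total gain g = 1 − 1/A = 1 − 1/1.701 = 0.4121.
Known gains sum to 0.16 − 0.15 + 0.3 + 0.149 = 0.459.
g_dust = 0.4121 − 0.459 = -0.05.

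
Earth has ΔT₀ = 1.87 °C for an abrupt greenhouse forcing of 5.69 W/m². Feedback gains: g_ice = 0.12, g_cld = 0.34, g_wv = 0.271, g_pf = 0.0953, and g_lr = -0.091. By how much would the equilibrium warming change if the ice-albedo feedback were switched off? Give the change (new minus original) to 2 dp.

-2.20 °C

Original: g = 0.7353, ΔT = 1.87/(1−0.7353) = 7.0646 °C.
Without ice-albedo: g' = 0.6153, ΔT' = 1.87/(1−0.6153) = 4.8609 °C.
Change = 4.8609 − 7.0646 = -2.20 °C.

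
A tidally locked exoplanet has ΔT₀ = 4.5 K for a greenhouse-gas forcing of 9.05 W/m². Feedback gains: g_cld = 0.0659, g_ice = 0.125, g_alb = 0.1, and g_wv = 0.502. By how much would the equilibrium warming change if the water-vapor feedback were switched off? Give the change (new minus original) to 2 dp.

-15.38 K

Original: g = 0.7929, ΔT = 4.5/(1−0.7929) = 21.7286 K.
Without water-vapor: g' = 0.2909, ΔT' = 4.5/(1−0.2909) = 6.3461 K.
Change = 6.3461 − 21.7286 = -15.38 K.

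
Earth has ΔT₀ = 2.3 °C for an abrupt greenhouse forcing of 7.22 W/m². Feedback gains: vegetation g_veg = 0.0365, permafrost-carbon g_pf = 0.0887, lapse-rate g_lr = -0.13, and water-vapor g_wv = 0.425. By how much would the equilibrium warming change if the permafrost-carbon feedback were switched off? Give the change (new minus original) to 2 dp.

Original: g = 0.4202, ΔT = 2.3/(1−0.4202) = 3.9669 °C.
Without permafrost-carbon: g' = 0.3315, ΔT' = 2.3/(1−0.3315) = 3.4405 °C.
Change = 3.4405 − 3.9669 = -0.53 °C.

-0.53 °C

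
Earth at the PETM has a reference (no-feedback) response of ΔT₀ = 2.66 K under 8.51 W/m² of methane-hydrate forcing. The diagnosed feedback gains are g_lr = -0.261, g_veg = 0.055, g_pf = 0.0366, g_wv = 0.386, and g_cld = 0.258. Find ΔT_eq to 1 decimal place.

5.1 K

Total gain g = -0.261 + 0.055 + 0.0366 + 0.386 + 0.258 = 0.4746.
Amplification A = 1/(1 − 0.4746) = 1.903.
ΔT = 2.66 × 1.903 = 5.1 K.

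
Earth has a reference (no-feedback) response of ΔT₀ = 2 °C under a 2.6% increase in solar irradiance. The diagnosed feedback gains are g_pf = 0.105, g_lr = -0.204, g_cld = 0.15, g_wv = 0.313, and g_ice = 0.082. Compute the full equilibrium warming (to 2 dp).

Total gain g = 0.105 − 0.204 + 0.15 + 0.313 + 0.082 = 0.446.
Amplification A = 1/(1 − 0.446) = 1.805.
ΔT = 2 × 1.805 = 3.61 °C.

3.61 °C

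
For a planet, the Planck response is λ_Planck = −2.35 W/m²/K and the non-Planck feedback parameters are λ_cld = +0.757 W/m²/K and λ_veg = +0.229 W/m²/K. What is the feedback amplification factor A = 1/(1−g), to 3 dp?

Convert to gains: g_cld = 0.757/2.35 = 0.3221; g_veg = 0.229/2.35 = 0.09745.
Total gain g = 0.41955.
A = 1/(1 − 0.41955) = 1.723.

1.723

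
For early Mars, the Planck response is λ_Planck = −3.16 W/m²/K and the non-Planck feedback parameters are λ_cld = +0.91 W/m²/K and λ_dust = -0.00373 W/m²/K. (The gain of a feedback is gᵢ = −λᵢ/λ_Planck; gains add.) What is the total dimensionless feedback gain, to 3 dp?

0.287

Convert to gains: g_cld = 0.91/3.16 = 0.288; g_dust = -0.00373/3.16 = -0.00118.
Total gain g = 0.28682.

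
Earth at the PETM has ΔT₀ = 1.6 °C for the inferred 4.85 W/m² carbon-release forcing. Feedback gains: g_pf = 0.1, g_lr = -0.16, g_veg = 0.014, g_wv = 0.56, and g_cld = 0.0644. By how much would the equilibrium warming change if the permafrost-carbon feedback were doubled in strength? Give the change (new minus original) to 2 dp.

1.18 °C

Original: g = 0.5784, ΔT = 1.6/(1−0.5784) = 3.7951 °C.
With doubled permafrost-carbon: g' = 0.6784, ΔT' = 1.6/(1−0.6784) = 4.9751 °C.
Change = 4.9751 − 3.7951 = 1.18 °C.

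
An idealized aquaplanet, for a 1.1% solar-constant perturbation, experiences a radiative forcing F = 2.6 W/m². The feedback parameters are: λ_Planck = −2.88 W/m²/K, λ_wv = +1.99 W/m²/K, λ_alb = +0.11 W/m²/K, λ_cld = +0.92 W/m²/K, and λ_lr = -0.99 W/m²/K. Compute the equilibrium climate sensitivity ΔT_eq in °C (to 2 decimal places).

3.06 °C

Net feedback parameter λ = (−2.88) + (+1.99) + (+0.11) + (+0.92) + (-0.99) = -0.85 W/m²/K.
ΔT = −F/λ = −2.6/(-0.85) = 3.06 °C.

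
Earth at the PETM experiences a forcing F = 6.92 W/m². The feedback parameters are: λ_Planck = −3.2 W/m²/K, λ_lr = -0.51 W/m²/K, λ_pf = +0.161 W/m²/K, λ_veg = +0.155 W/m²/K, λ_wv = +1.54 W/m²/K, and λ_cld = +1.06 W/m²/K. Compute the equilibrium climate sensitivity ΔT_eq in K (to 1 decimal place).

8.7 K

Net feedback parameter λ = (−3.2) + (-0.51) + (+0.161) + (+0.155) + (+1.54) + (+1.06) = -0.794 W/m²/K.
ΔT = −F/λ = −6.92/(-0.794) = 8.7 K.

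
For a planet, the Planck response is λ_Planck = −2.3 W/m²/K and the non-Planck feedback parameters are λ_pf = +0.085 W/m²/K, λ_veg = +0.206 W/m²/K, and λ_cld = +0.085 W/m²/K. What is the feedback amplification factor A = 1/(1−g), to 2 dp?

Convert to gains: g_pf = 0.085/2.3 = 0.03696; g_veg = 0.206/2.3 = 0.08957; g_cld = 0.085/2.3 = 0.03696.
Total gain g = 0.16349.
A = 1/(1 − 0.16349) = 1.20.

1.20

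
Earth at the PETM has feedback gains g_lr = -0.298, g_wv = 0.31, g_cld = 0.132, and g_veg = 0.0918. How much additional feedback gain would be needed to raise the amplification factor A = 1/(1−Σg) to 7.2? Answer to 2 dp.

Current total gain = 0.2358.
Target gain for A = 7.2: g* = 1 − 1/7.2 = 0.8611.
Additional gain needed = 0.8611 − 0.2358 = 0.63.

0.63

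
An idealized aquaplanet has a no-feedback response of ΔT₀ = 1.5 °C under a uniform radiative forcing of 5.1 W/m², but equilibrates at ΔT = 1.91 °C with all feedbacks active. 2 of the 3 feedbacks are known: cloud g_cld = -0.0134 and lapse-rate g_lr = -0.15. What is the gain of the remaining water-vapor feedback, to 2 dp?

Amplification A = ΔT/ΔT₀ = 1.91/1.5 = 1.273.
Total gain g = 1 − 1/A = 1 − 1/1.273 = 0.2145.
Known gains sum to -0.0134 − 0.15 = -0.1634.
g_wv = 0.2145 + 0.1634 = 0.38.

0.38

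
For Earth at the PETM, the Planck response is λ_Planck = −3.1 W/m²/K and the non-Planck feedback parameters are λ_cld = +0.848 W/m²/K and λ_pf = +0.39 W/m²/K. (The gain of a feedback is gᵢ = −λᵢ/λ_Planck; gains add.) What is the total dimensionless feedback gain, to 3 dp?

Convert to gains: g_cld = 0.848/3.1 = 0.2735; g_pf = 0.39/3.1 = 0.1258.
Total gain g = 0.3993.

0.399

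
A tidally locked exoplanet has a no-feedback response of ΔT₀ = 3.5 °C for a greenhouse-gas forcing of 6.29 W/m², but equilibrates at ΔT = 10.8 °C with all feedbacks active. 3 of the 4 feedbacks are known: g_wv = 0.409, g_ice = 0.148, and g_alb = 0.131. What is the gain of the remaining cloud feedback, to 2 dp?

Amplification A = ΔT/ΔT₀ = 10.8/3.5 = 3.086.
Total gain g = 1 − 1/A = 1 − 1/3.086 = 0.676.
Known gains sum to 0.409 + 0.148 + 0.131 = 0.688.
g_cld = 0.676 − 0.688 = -0.01.

-0.01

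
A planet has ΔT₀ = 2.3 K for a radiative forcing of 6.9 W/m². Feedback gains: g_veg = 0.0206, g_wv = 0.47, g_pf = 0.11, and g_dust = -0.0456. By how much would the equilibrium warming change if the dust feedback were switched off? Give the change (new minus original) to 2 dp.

Original: g = 0.555, ΔT = 2.3/(1−0.555) = 5.1685 K.
Without dust: g' = 0.6006, ΔT' = 2.3/(1−0.6006) = 5.7586 K.
Change = 5.7586 − 5.1685 = 0.59 K.

0.59 K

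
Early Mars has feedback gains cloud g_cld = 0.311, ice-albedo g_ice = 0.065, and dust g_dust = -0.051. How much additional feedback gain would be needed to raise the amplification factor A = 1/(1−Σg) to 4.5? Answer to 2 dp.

Current total gain = 0.325.
Target gain for A = 4.5: g* = 1 − 1/4.5 = 0.7778.
Additional gain needed = 0.7778 − 0.325 = 0.45.

0.45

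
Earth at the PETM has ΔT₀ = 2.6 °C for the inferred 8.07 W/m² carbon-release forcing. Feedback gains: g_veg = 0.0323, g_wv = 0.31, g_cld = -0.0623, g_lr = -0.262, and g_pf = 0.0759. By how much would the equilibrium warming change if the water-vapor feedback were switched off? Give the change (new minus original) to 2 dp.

-0.73 °C

Original: g = 0.0939, ΔT = 2.6/(1−0.0939) = 2.8694 °C.
Without water-vapor: g' = -0.2161, ΔT' = 2.6/(1+0.2161) = 2.1380 °C.
Change = 2.1380 − 2.8694 = -0.73 °C.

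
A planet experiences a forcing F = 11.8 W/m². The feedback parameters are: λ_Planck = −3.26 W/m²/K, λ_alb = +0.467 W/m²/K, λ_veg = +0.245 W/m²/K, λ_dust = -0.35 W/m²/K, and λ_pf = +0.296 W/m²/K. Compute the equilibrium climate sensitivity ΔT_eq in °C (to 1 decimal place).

Net feedback parameter λ = (−3.26) + (+0.467) + (+0.245) + (-0.35) + (+0.296) = -2.602 W/m²/K.
ΔT = −F/λ = −11.8/(-2.602) = 4.5 °C.

4.5 °C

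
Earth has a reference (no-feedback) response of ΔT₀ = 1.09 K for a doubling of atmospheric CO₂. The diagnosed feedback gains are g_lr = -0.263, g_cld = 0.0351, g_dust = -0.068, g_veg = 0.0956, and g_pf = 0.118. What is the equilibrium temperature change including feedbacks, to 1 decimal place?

Total gain g = -0.263 + 0.0351 − 0.068 + 0.0956 + 0.118 = -0.0823.
Amplification A = 1/(1 + 0.0823) = 0.924.
ΔT = 1.09 × 0.924 = 1.0 K.

1.0 K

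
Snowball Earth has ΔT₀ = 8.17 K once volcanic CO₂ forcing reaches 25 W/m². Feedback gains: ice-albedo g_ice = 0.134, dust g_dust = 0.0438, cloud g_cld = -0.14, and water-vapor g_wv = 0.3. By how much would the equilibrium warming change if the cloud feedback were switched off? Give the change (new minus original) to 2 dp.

Original: g = 0.3378, ΔT = 8.17/(1−0.3378) = 12.3377 K.
Without cloud: g' = 0.4778, ΔT' = 8.17/(1−0.4778) = 15.6453 K.
Change = 15.6453 − 12.3377 = 3.31 K.

3.31 K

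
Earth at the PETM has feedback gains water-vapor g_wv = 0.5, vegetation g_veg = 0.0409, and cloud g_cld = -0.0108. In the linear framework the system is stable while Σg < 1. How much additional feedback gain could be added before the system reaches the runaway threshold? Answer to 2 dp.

0.47

Current total gain = 0.5 + 0.0409 − 0.0108 = 0.5301.
Margin to runaway = 1 − 0.5301 = 0.47.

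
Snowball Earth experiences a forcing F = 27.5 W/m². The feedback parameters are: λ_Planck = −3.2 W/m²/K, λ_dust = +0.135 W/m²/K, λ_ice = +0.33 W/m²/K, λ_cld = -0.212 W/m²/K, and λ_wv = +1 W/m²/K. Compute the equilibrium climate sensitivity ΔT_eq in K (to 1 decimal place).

14.1 K

Net feedback parameter λ = (−3.2) + (+0.135) + (+0.33) + (-0.212) + (+1) = -1.947 W/m²/K.
ΔT = −F/λ = −27.5/(-1.947) = 14.1 K.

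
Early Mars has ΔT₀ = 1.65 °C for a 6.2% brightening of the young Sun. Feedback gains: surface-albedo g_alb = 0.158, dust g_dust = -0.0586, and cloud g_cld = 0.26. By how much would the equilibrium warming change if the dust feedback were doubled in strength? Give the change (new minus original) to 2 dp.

Original: g = 0.3594, ΔT = 1.65/(1−0.3594) = 2.5757 °C.
With doubled dust: g' = 0.3008, ΔT' = 1.65/(1−0.3008) = 2.3598 °C.
Change = 2.3598 − 2.5757 = -0.22 °C.

-0.22 °C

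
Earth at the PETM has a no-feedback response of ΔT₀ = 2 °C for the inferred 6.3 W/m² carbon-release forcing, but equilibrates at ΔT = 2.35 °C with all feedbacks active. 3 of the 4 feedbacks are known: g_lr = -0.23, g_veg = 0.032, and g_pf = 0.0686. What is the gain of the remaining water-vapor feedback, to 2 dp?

Amplification A = ΔT/ΔT₀ = 2.35/2 = 1.175.
Total gain g = 1 − 1/A = 1 − 1/1.175 = 0.1489.
Known gains sum to -0.23 + 0.032 + 0.0686 = -0.1294.
g_wv = 0.1489 + 0.1294 = 0.28.

0.28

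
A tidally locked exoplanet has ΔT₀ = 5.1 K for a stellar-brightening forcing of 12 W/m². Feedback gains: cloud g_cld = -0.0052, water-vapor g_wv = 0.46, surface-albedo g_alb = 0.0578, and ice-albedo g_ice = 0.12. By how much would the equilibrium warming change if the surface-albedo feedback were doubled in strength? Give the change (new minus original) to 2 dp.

2.59 K

Original: g = 0.6326, ΔT = 5.1/(1−0.6326) = 13.8813 K.
With doubled surface-albedo: g' = 0.6904, ΔT' = 5.1/(1−0.6904) = 16.4729 K.
Change = 16.4729 − 13.8813 = 2.59 K.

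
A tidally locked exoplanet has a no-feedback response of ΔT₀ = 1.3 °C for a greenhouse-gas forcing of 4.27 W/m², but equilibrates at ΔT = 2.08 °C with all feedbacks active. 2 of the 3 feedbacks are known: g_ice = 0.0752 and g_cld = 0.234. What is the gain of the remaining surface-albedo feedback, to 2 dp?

0.07

Amplification A = ΔT/ΔT₀ = 2.08/1.3 = 1.6.
Total gain g = 1 − 1/A = 1 − 1/1.6 = 0.375.
Known gains sum to 0.0752 + 0.234 = 0.3092.
g_alb = 0.375 − 0.3092 = 0.07.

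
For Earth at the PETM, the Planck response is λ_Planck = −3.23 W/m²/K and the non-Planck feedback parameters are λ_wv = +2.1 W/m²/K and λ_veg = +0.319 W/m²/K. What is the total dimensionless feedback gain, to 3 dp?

0.749

Convert to gains: g_wv = 2.1/3.23 = 0.6502; g_veg = 0.319/3.23 = 0.09876.
Total gain g = 0.74896.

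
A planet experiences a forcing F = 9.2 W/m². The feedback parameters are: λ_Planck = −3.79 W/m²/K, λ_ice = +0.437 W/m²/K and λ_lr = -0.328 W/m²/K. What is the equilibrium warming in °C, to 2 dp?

2.50 °C

Net feedback parameter λ = (−3.79) + (+0.437) + (-0.328) = -3.681 W/m²/K.
ΔT = −F/λ = −9.2/(-3.681) = 2.50 °C.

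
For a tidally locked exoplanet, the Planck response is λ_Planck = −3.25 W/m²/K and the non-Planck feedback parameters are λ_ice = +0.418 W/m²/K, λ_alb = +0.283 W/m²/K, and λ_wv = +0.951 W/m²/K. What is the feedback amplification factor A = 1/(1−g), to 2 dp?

Convert to gains: g_ice = 0.418/3.25 = 0.1286; g_alb = 0.283/3.25 = 0.08708; g_wv = 0.951/3.25 = 0.2926.
Total gain g = 0.50828.
A = 1/(1 − 0.50828) = 2.03.

2.03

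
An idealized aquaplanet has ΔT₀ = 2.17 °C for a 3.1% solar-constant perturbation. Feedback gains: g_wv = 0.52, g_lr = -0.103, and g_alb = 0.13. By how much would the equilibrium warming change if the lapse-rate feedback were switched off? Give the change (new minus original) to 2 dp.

1.41 °C

Original: g = 0.547, ΔT = 2.17/(1−0.547) = 4.7903 °C.
Without lapse-rate: g' = 0.65, ΔT' = 2.17/(1−0.65) = 6.2000 °C.
Change = 6.2000 − 4.7903 = 1.41 °C.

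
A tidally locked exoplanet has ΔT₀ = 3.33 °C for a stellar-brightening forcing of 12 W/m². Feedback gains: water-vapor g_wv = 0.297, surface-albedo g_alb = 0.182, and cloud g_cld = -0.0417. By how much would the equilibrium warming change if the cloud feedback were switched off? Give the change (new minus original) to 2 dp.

Original: g = 0.4373, ΔT = 3.33/(1−0.4373) = 5.9179 °C.
Without cloud: g' = 0.479, ΔT' = 3.33/(1−0.479) = 6.3916 °C.
Change = 6.3916 − 5.9179 = 0.47 °C.

0.47 °C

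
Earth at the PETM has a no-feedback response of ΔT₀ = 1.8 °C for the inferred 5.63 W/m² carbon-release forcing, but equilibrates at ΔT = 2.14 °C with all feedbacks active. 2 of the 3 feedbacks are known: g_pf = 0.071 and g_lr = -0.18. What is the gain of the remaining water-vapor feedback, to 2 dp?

0.27

Amplification A = ΔT/ΔT₀ = 2.14/1.8 = 1.189.
Total gain g = 1 − 1/A = 1 − 1/1.189 = 0.159.
Known gains sum to 0.071 − 0.18 = -0.109.
g_wv = 0.159 + 0.109 = 0.27.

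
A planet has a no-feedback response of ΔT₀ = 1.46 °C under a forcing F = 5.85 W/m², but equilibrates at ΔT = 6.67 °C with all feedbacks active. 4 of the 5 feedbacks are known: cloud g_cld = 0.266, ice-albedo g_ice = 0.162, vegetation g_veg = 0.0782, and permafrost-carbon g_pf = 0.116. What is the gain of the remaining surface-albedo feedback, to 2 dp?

Amplification A = ΔT/ΔT₀ = 6.67/1.46 = 4.568.
Total gain g = 1 − 1/A = 1 − 1/4.568 = 0.7811.
Known gains sum to 0.266 + 0.162 + 0.0782 + 0.116 = 0.6222.
g_alb = 0.7811 − 0.6222 = 0.16.

0.16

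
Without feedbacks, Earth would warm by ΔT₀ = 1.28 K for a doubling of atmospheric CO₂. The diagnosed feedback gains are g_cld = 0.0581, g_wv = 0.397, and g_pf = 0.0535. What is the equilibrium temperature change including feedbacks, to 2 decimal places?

Total gain g = 0.0581 + 0.397 + 0.0535 = 0.5086.
Amplification A = 1/(1 − 0.5086) = 2.035.
ΔT = 1.28 × 2.035 = 2.60 K.

2.60 K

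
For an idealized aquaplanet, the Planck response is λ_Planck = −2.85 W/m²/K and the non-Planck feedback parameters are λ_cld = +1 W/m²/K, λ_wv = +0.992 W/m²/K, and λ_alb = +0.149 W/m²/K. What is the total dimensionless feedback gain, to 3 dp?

0.751

Convert to gains: g_cld = 1/2.85 = 0.3509; g_wv = 0.992/2.85 = 0.3481; g_alb = 0.149/2.85 = 0.05228.
Total gain g = 0.75128.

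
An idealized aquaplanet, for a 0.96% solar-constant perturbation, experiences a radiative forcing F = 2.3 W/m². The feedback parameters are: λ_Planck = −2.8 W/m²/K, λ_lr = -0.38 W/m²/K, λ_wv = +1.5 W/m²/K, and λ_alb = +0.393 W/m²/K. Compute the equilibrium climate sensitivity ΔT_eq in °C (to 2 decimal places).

Net feedback parameter λ = (−2.8) + (-0.38) + (+1.5) + (+0.393) = -1.287 W/m²/K.
ΔT = −F/λ = −2.3/(-1.287) = 1.79 °C.

1.79 °C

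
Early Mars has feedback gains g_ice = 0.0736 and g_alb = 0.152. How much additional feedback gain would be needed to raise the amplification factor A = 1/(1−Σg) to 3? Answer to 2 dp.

0.44

Current total gain = 0.2256.
Target gain for A = 3: g* = 1 − 1/3 = 0.6667.
Additional gain needed = 0.6667 − 0.2256 = 0.44.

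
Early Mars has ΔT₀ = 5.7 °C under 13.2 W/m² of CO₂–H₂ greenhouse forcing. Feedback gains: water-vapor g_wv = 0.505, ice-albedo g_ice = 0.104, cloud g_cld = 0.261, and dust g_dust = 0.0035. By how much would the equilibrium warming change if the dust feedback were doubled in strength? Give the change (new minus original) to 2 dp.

Original: g = 0.8735, ΔT = 5.7/(1−0.8735) = 45.0593 °C.
With doubled dust: g' = 0.877, ΔT' = 5.7/(1−0.877) = 46.3415 °C.
Change = 46.3415 − 45.0593 = 1.28 °C.

1.28 °C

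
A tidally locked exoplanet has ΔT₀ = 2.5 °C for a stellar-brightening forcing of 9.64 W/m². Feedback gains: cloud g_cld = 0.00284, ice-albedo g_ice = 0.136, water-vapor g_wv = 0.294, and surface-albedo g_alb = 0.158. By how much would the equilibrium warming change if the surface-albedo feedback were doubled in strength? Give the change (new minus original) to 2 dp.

3.84 °C

Original: g = 0.59084, ΔT = 2.5/(1−0.59084) = 6.1101 °C.
With doubled surface-albedo: g' = 0.74884, ΔT' = 2.5/(1−0.74884) = 9.9538 °C.
Change = 9.9538 − 6.1101 = 3.84 °C.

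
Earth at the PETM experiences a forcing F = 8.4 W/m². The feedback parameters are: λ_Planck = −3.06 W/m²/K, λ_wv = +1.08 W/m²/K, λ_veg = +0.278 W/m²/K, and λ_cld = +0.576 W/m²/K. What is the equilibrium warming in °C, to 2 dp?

Net feedback parameter λ = (−3.06) + (+1.08) + (+0.278) + (+0.576) = -1.126 W/m²/K.
ΔT = −F/λ = −8.4/(-1.126) = 7.46 °C.

7.46 °C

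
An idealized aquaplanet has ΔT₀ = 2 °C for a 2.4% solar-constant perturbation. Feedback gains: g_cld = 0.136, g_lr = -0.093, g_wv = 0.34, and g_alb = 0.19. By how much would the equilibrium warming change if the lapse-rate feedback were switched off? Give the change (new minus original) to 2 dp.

Original: g = 0.573, ΔT = 2/(1−0.573) = 4.6838 °C.
Without lapse-rate: g' = 0.666, ΔT' = 2/(1−0.666) = 5.9880 °C.
Change = 5.9880 − 4.6838 = 1.30 °C.

1.30 °C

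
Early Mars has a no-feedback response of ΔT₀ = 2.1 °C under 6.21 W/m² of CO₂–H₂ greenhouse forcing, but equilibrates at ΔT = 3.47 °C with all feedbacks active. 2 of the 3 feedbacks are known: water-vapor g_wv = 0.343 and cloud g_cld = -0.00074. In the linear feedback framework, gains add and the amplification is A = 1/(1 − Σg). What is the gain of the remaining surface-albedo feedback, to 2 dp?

0.05

Amplification A = ΔT/ΔT₀ = 3.47/2.1 = 1.652.
Total gain g = 1 − 1/A = 1 − 1/1.652 = 0.3947.
Known gains sum to 0.343 − 0.00074 = 0.34226.
g_alb = 0.3947 − 0.34226 = 0.05.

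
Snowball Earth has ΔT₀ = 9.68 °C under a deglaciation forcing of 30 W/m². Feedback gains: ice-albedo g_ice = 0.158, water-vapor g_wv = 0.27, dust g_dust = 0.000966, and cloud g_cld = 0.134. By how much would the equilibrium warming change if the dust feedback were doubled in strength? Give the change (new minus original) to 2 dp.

Original: g = 0.562966, ΔT = 9.68/(1−0.562966) = 22.1493 °C.
With doubled dust: g' = 0.563932, ΔT' = 9.68/(1−0.563932) = 22.1984 °C.
Change = 22.1984 − 22.1493 = 0.05 °C.

0.05 °C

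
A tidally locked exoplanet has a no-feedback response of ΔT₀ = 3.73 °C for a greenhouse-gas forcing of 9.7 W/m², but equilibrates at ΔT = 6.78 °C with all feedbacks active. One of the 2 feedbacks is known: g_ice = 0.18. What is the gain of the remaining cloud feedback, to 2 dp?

Amplification A = ΔT/ΔT₀ = 6.78/3.73 = 1.818.
Total gain g = 1 − 1/A = 1 − 1/1.818 = 0.4499.
The known gain is 0.18.
g_cld = 0.4499 − 0.18 = 0.27.

0.27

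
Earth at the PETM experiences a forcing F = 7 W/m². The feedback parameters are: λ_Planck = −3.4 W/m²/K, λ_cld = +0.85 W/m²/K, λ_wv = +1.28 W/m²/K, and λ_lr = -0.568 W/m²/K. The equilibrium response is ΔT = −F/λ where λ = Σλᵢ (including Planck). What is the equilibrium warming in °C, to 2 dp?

Net feedback parameter λ = (−3.4) + (+0.85) + (+1.28) + (-0.568) = -1.838 W/m²/K.
ΔT = −F/λ = −7/(-1.838) = 3.81 °C.

3.81 °C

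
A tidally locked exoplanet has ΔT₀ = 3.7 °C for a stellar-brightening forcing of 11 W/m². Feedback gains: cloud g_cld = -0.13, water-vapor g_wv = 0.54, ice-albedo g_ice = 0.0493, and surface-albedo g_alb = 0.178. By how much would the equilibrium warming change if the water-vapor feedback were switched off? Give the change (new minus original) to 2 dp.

Original: g = 0.6373, ΔT = 3.7/(1−0.6373) = 10.2013 °C.
Without water-vapor: g' = 0.0973, ΔT' = 3.7/(1−0.0973) = 4.0988 °C.
Change = 4.0988 − 10.2013 = -6.10 °C.

-6.10 °C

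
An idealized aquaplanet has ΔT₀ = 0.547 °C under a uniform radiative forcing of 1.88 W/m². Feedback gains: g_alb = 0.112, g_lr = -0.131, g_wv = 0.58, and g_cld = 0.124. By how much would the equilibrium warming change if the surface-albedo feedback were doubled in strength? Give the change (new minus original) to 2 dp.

0.96 °C

Original: g = 0.685, ΔT = 0.547/(1−0.685) = 1.7365 °C.
With doubled surface-albedo: g' = 0.797, ΔT' = 0.547/(1−0.797) = 2.6946 °C.
Change = 2.6946 − 1.7365 = 0.96 °C.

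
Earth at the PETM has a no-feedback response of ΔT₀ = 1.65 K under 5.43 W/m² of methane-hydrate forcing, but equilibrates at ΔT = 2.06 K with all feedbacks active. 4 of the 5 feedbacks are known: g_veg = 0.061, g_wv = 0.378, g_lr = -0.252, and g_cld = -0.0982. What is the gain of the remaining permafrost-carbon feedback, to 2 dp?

Amplification A = ΔT/ΔT₀ = 2.06/1.65 = 1.248.
Total gain g = 1 − 1/A = 1 − 1/1.248 = 0.1987.
Known gains sum to 0.061 + 0.378 − 0.252 − 0.0982 = 0.0888.
g_pf = 0.1987 − 0.0888 = 0.11.

0.11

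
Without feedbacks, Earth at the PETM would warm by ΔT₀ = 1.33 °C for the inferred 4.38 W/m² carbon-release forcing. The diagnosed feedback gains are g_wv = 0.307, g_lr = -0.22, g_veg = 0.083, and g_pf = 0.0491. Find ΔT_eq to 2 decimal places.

1.70 °C

Total gain g = 0.307 − 0.22 + 0.083 + 0.0491 = 0.2191.
Amplification A = 1/(1 − 0.2191) = 1.281.
ΔT = 1.33 × 1.281 = 1.70 °C.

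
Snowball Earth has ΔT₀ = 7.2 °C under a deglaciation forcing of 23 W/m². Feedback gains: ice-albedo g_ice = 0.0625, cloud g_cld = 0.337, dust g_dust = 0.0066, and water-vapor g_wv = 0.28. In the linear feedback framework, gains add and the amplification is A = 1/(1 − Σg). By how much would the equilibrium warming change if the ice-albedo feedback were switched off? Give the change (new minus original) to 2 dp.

Original: g = 0.6861, ΔT = 7.2/(1−0.6861) = 22.9372 °C.
Without ice-albedo: g' = 0.6236, ΔT' = 7.2/(1−0.6236) = 19.1286 °C.
Change = 19.1286 − 22.9372 = -3.81 °C.

-3.81 °C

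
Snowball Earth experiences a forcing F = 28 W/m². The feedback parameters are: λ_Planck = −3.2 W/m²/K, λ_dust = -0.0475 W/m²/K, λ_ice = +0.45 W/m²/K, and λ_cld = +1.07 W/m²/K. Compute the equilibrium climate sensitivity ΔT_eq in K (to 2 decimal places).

Net feedback parameter λ = (−3.2) + (-0.0475) + (+0.45) + (+1.07) = -1.7275 W/m²/K.
ΔT = −F/λ = −28/(-1.7275) = 16.21 K.

16.21 K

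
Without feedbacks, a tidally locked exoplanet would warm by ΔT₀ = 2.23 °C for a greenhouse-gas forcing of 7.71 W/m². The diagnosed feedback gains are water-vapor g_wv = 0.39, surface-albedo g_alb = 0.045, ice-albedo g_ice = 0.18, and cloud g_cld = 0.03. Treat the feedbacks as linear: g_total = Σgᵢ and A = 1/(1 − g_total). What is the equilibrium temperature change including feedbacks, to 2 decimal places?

6.28 °C

Total gain g = 0.39 + 0.045 + 0.18 + 0.03 = 0.645.
Amplification A = 1/(1 − 0.645) = 2.817.
ΔT = 2.23 × 2.817 = 6.28 °C.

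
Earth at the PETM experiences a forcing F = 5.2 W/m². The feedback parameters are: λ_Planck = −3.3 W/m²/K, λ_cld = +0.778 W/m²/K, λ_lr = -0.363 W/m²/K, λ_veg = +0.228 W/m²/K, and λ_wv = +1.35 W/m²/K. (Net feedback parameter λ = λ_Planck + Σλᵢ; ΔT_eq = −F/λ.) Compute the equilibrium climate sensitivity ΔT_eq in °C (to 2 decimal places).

Net feedback parameter λ = (−3.3) + (+0.778) + (-0.363) + (+0.228) + (+1.35) = -1.307 W/m²/K.
ΔT = −F/λ = −5.2/(-1.307) = 3.98 °C.

3.98 °C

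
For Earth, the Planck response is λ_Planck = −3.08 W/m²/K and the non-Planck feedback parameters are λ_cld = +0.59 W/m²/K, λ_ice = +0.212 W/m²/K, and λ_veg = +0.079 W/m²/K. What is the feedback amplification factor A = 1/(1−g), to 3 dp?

Convert to gains: g_cld = 0.59/3.08 = 0.1916; g_ice = 0.212/3.08 = 0.06883; g_veg = 0.079/3.08 = 0.02565.
Total gain g = 0.28608.
A = 1/(1 − 0.28608) = 1.401.

1.401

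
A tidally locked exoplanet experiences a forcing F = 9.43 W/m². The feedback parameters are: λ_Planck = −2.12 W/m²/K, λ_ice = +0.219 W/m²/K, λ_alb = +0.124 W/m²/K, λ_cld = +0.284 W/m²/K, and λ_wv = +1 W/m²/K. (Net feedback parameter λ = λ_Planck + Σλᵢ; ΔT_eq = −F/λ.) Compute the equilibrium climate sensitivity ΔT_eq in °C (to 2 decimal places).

19.13 °C

Net feedback parameter λ = (−2.12) + (+0.219) + (+0.124) + (+0.284) + (+1) = -0.493 W/m²/K.
ΔT = −F/λ = −9.43/(-0.493) = 19.13 °C.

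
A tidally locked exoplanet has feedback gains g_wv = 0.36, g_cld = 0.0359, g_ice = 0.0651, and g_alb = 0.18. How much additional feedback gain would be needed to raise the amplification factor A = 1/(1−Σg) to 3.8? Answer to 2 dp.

0.10

Current total gain = 0.641.
Target gain for A = 3.8: g* = 1 − 1/3.8 = 0.7368.
Additional gain needed = 0.7368 − 0.641 = 0.10.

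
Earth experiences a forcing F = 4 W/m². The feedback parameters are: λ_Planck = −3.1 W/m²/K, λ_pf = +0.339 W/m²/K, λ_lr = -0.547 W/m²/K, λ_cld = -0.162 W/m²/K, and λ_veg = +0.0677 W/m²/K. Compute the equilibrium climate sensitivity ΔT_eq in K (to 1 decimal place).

Net feedback parameter λ = (−3.1) + (+0.339) + (-0.547) + (-0.162) + (+0.0677) = -3.4023 W/m²/K.
ΔT = −F/λ = −4/(-3.4023) = 1.2 K.

1.2 K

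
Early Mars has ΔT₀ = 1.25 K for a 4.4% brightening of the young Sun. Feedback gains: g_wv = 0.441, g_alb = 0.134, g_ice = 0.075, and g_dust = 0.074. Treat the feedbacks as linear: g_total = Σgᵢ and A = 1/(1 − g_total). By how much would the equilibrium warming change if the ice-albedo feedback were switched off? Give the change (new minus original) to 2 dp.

-0.97 K

Original: g = 0.724, ΔT = 1.25/(1−0.724) = 4.5290 K.
Without ice-albedo: g' = 0.649, ΔT' = 1.25/(1−0.649) = 3.5613 K.
Change = 3.5613 − 4.5290 = -0.97 K.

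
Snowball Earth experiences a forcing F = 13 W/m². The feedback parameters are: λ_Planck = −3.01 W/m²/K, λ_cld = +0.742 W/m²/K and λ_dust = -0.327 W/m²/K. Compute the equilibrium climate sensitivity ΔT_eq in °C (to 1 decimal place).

Net feedback parameter λ = (−3.01) + (+0.742) + (-0.327) = -2.595 W/m²/K.
ΔT = −F/λ = −13/(-2.595) = 5.0 °C.

5.0 °C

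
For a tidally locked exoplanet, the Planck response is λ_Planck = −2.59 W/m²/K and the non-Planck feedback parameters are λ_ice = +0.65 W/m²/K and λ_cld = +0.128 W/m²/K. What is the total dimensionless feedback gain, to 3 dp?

Convert to gains: g_ice = 0.65/2.59 = 0.251; g_cld = 0.128/2.59 = 0.04942.
Total gain g = 0.30042.

0.300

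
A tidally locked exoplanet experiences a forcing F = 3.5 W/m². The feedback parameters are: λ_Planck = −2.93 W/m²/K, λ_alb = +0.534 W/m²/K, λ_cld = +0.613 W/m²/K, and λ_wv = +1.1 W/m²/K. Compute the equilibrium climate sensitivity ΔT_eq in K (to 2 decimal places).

Net feedback parameter λ = (−2.93) + (+0.534) + (+0.613) + (+1.1) = -0.683 W/m²/K.
ΔT = −F/λ = −3.5/(-0.683) = 5.12 K.

5.12 K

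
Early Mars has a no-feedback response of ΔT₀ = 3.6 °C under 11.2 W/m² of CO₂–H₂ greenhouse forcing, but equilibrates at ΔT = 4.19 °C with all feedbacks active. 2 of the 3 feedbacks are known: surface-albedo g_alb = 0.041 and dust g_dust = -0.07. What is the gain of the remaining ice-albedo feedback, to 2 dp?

0.17

Amplification A = ΔT/ΔT₀ = 4.19/3.6 = 1.164.
Total gain g = 1 − 1/A = 1 − 1/1.164 = 0.1409.
Known gains sum to 0.041 − 0.07 = -0.029.
g_ice = 0.1409 + 0.029 = 0.17.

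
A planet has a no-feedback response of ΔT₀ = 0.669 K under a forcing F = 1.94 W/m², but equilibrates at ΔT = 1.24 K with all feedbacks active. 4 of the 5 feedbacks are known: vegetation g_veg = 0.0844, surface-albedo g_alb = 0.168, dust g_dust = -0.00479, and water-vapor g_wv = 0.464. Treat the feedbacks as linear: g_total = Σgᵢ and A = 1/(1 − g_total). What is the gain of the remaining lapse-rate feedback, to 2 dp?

-0.25

Amplification A = ΔT/ΔT₀ = 1.24/0.669 = 1.854.
Total gain g = 1 − 1/A = 1 − 1/1.854 = 0.4606.
Known gains sum to 0.0844 + 0.168 − 0.00479 + 0.464 = 0.71161.
g_lr = 0.4606 − 0.71161 = -0.25.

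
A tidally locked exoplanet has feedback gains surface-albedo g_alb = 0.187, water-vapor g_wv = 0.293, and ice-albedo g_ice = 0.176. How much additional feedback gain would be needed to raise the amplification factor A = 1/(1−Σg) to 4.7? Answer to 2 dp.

0.13

Current total gain = 0.656.
Target gain for A = 4.7: g* = 1 − 1/4.7 = 0.7872.
Additional gain needed = 0.7872 − 0.656 = 0.13.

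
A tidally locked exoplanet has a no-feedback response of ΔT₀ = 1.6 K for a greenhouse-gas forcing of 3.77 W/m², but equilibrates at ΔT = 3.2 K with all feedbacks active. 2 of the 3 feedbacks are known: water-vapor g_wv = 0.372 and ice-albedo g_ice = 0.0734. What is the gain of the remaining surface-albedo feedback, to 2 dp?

Amplification A = ΔT/ΔT₀ = 3.2/1.6 = 2.
Total gain g = 1 − 1/A = 1 − 1/2 = 0.5.
Known gains sum to 0.372 + 0.0734 = 0.4454.
g_alb = 0.5 − 0.4454 = 0.05.

0.05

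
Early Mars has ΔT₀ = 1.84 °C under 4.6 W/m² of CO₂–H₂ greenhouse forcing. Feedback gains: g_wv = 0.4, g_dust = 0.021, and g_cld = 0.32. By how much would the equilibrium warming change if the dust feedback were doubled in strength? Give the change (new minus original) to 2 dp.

Original: g = 0.741, ΔT = 1.84/(1−0.741) = 7.1042 °C.
With doubled dust: g' = 0.762, ΔT' = 1.84/(1−0.762) = 7.7311 °C.
Change = 7.7311 − 7.1042 = 0.63 °C.

0.63 °C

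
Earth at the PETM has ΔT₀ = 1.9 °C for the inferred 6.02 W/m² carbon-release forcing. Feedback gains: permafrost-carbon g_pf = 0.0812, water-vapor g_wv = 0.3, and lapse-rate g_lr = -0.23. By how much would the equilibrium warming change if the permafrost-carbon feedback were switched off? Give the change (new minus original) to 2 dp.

Original: g = 0.1512, ΔT = 1.9/(1−0.1512) = 2.2385 °C.
Without permafrost-carbon: g' = 0.07, ΔT' = 1.9/(1−0.07) = 2.0430 °C.
Change = 2.0430 − 2.2385 = -0.20 °C.

-0.20 °C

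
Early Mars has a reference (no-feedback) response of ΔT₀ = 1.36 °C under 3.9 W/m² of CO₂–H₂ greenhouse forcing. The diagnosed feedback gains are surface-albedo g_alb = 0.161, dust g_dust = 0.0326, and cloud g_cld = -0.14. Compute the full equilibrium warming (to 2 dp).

Total gain g = 0.161 + 0.0326 − 0.14 = 0.0536.
Amplification A = 1/(1 − 0.0536) = 1.057.
ΔT = 1.36 × 1.057 = 1.44 °C.

1.44 °C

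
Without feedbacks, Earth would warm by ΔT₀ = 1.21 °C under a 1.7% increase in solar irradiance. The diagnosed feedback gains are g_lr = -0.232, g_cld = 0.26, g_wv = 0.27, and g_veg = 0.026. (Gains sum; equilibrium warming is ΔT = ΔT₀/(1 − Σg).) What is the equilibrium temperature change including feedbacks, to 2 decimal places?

1.79 °C

Total gain g = -0.232 + 0.26 + 0.27 + 0.026 = 0.324.
Amplification A = 1/(1 − 0.324) = 1.479.
ΔT = 1.21 × 1.479 = 1.79 °C.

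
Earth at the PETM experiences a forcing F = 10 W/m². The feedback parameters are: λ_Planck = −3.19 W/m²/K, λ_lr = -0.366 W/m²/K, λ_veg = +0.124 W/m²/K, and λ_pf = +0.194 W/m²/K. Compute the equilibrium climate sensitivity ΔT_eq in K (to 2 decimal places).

3.09 K

Net feedback parameter λ = (−3.19) + (-0.366) + (+0.124) + (+0.194) = -3.238 W/m²/K.
ΔT = −F/λ = −10/(-3.238) = 3.09 K.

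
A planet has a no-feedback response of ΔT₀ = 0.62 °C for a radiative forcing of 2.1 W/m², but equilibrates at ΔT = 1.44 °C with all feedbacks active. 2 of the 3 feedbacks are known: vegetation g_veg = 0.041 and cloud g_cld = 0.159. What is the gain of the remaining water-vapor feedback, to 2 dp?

0.37

Amplification A = ΔT/ΔT₀ = 1.44/0.62 = 2.323.
Total gain g = 1 − 1/A = 1 − 1/2.323 = 0.5695.
Known gains sum to 0.041 + 0.159 = 0.2.
g_wv = 0.5695 − 0.2 = 0.37.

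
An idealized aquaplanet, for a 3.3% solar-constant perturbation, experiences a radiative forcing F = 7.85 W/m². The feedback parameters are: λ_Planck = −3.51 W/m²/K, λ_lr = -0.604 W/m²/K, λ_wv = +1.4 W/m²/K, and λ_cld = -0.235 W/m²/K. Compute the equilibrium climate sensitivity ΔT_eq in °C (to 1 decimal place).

Net feedback parameter λ = (−3.51) + (-0.604) + (+1.4) + (-0.235) = -2.949 W/m²/K.
ΔT = −F/λ = −7.85/(-2.949) = 2.7 °C.

2.7 °C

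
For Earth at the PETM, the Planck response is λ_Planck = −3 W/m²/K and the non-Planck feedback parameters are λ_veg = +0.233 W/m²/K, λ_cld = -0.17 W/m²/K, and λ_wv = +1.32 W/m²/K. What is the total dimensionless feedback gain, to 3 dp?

Convert to gains: g_veg = 0.233/3 = 0.07767; g_cld = -0.17/3 = -0.05667; g_wv = 1.32/3 = 0.44.
Total gain g = 0.461.

0.461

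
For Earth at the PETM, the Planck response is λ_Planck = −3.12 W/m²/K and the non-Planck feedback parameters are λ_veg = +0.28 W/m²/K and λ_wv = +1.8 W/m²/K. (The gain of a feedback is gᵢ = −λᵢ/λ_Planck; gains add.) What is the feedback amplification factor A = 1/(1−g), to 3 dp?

3.000

Convert to gains: g_veg = 0.28/3.12 = 0.08974; g_wv = 1.8/3.12 = 0.5769.
Total gain g = 0.66664.
A = 1/(1 − 0.66664) = 3.000.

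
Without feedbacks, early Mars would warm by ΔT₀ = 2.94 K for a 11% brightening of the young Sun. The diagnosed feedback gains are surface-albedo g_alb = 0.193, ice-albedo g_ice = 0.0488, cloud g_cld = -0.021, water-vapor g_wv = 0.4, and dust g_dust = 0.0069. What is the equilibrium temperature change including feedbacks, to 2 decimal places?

Total gain g = 0.193 + 0.0488 − 0.021 + 0.4 + 0.0069 = 0.6277.
Amplification A = 1/(1 − 0.6277) = 2.686.
ΔT = 2.94 × 2.686 = 7.90 K.

7.90 K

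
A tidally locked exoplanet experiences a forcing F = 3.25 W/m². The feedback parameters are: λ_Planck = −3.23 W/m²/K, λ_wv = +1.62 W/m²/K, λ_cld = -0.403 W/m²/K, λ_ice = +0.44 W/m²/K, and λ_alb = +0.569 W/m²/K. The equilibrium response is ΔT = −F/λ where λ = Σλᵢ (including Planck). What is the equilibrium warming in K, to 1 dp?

3.2 K

Net feedback parameter λ = (−3.23) + (+1.62) + (-0.403) + (+0.44) + (+0.569) = -1.004 W/m²/K.
ΔT = −F/λ = −3.25/(-1.004) = 3.2 K.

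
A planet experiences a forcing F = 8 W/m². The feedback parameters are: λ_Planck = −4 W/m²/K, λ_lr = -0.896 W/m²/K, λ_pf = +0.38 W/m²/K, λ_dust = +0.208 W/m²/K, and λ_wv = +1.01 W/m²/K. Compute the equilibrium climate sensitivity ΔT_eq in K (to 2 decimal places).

Net feedback parameter λ = (−4) + (-0.896) + (+0.38) + (+0.208) + (+1.01) = -3.298 W/m²/K.
ΔT = −F/λ = −8/(-3.298) = 2.43 K.

2.43 K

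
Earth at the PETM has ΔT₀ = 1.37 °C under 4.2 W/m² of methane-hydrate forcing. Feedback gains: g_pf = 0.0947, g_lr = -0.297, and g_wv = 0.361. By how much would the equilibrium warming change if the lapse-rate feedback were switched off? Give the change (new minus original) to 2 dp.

0.89 °C

Original: g = 0.1587, ΔT = 1.37/(1−0.1587) = 1.6284 °C.
Without lapse-rate: g' = 0.4557, ΔT' = 1.37/(1−0.4557) = 2.5170 °C.
Change = 2.5170 − 1.6284 = 0.89 °C.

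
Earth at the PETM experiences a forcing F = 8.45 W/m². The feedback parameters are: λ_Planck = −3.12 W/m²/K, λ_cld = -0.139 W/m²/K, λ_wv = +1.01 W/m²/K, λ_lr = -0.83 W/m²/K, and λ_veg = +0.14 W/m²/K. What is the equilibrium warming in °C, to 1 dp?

2.9 °C

Net feedback parameter λ = (−3.12) + (-0.139) + (+1.01) + (-0.83) + (+0.14) = -2.939 W/m²/K.
ΔT = −F/λ = −8.45/(-2.939) = 2.9 °C.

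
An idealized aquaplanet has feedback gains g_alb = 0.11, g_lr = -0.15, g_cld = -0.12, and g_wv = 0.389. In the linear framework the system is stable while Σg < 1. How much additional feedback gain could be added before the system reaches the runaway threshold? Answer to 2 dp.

0.77

Current total gain = 0.11 − 0.15 − 0.12 + 0.389 = 0.229.
Margin to runaway = 1 − 0.229 = 0.77.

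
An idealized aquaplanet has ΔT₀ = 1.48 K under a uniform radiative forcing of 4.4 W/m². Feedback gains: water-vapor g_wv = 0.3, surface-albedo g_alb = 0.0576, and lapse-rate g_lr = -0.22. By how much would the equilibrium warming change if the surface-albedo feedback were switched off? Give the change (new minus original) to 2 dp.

Original: g = 0.1376, ΔT = 1.48/(1−0.1376) = 1.7161 K.
Without surface-albedo: g' = 0.08, ΔT' = 1.48/(1−0.08) = 1.6087 K.
Change = 1.6087 − 1.7161 = -0.11 K.

-0.11 K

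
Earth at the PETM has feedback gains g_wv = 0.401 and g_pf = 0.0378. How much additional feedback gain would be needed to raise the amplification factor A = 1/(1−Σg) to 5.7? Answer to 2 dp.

Current total gain = 0.4388.
Target gain for A = 5.7: g* = 1 − 1/5.7 = 0.8246.
Additional gain needed = 0.8246 − 0.4388 = 0.39.

0.39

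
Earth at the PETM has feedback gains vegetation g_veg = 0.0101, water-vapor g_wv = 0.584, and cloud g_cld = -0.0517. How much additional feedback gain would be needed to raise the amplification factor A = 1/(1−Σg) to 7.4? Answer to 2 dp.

Current total gain = 0.5424.
Target gain for A = 7.4: g* = 1 − 1/7.4 = 0.8649.
Additional gain needed = 0.8649 − 0.5424 = 0.32.

0.32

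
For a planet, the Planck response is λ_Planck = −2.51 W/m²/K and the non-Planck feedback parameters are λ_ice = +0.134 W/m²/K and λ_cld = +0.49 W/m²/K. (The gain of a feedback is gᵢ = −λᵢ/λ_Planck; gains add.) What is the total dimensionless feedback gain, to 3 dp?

Convert to gains: g_ice = 0.134/2.51 = 0.05339; g_cld = 0.49/2.51 = 0.1952.
Total gain g = 0.24859.

0.249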